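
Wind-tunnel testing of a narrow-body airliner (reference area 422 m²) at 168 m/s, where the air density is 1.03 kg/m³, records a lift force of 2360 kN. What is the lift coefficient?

From L = ½ρv²S·CL, rearranging gives CL = 2L/(ρv²S).
CL = 2 × 2.36×10^6 / (1.03 × 168² × 422) = 0.385

CL = 0.385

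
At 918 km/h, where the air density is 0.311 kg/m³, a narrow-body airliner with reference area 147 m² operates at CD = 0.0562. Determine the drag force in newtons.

Convert speed: v = 918 km/h ÷ 3.6 = 255 m/s.
Dynamic pressure q = ½ρv² = ½ × 0.311 × 255² = 10110 Pa.
D = q·S·CD = 10110 × 147 × 0.0562 = 83500 N ≈ 83.5 kN

D = 83500 N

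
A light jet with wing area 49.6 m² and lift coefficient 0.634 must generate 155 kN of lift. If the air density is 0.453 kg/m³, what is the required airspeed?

v = 148 m/s

L = ½ρv²S·CL ⇒ v = √(2L/(ρ·S·CL))
v = √(2 × 1.55×10^5 / (0.453 × 49.6 × 0.634)) = √21760 = 148 m/s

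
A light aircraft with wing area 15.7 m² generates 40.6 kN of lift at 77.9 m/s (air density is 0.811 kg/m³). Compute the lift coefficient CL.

From L = ½ρv²S·CL, rearranging gives CL = 2L/(ρv²S).
CL = 2 × 40600 / (0.811 × 77.9² × 15.7) = 1.05

CL = 1.05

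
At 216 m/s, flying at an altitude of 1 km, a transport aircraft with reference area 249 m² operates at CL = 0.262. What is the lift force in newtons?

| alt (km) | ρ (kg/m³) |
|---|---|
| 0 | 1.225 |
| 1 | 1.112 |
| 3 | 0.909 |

At 1 km, from the table: ρ = 1.112 kg/m³.
L = ½ρv²S·CL = ½ × 1.112 × 216² × 249 × 0.262 = 1.69×10^6 N ≈ 1690 kN

L = 1.69×10^6 N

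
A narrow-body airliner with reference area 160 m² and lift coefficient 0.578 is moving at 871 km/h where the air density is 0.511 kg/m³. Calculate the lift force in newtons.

L = 1.38×10^6 N

Convert speed: v = 871 km/h ÷ 3.6 = 241.9 m/s.
Dynamic pressure q = ½ρv² = ½ × 0.511 × 241.9² = 14960 Pa.
L = q·S·CL = 14960 × 160 × 0.578 = 1.38×10^6 N ≈ 1380 kN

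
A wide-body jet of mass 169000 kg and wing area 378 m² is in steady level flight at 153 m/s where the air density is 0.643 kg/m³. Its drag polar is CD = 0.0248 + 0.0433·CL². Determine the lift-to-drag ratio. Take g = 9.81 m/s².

L/D = 14.8

Weight W = mg = 169000 × 9.81 = 1.6579×10^6 N; in level flight L = W.
Dynamic pressure q = 0.5 × 0.643 × 153² = 7526 Pa.
CL = 2W/(ρv²S) = 2×1.6579×10^6/(0.643×153²×378) = 0.5828.
CD = 0.0248 + 0.0433 × 0.5828² = 0.03951.
L/D = CL/CD = 0.5828 / 0.03951 = 14.8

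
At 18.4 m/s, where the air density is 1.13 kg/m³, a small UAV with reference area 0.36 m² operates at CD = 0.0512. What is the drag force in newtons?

D = 3.53 N

D = ½ρv²S·CD = ½ × 1.13 × 18.4² × 0.36 × 0.0512 = 3.53 N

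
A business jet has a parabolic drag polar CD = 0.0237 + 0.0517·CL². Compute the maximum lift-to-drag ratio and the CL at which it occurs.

(L/D)max = 14.3, at CL = 0.677

For CD = CD0 + K·CL², (L/D)max occurs at CL* = √(CD0/K) and equals 1/(2√(K·CD0)).
(L/D)max = 1/(2√(0.0517 × 0.0237)) = 1/(2 × 0.035) = 14.3
CL* = √(0.0237/0.0517) = 0.677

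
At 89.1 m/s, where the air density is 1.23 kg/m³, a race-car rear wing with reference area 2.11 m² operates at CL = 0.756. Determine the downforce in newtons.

Dynamic pressure q = ½ρv² = ½ × 1.23 × 89.1² = 4882 Pa.
L = q·S·CL = 4882 × 2.11 × 0.756 = 7790 N ≈ 7.79 kN

L = 7790 N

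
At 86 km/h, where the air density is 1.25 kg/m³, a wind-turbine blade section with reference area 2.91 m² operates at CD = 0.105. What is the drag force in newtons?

D = 109 N

Convert speed: v = 86 km/h ÷ 3.6 = 23.89 m/s.
Dynamic pressure q = ½ρv² = ½ × 1.25 × 23.89² = 356.7 Pa.
D = q·S·CD = 356.7 × 2.91 × 0.105 = 109 N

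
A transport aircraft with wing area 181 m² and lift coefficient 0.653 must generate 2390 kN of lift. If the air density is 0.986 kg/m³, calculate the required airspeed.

v = 203 m/s

L = ½ρv²S·CL ⇒ v = √(2L/(ρ·S·CL))
v = √(2 × 2.39×10^6 / (0.986 × 181 × 0.653)) = √41020 = 203 m/s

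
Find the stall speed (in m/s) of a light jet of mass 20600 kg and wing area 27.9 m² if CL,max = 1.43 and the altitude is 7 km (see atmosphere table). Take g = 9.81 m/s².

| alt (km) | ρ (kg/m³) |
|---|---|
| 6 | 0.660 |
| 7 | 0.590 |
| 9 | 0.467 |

V_stall = 131 m/s

At 7 km, from the table: ρ = 0.590 kg/m³.
Weight W = mg = 20600 × 9.81 = 2.021×10^5 N.
From L = ½ρV²S·CL,max = W: V_stall = √(2W/(ρSCL,max)) = √(2·2.021×10^5/(0.59·27.9·1.43))
V_stall = √17170 = 131 m/s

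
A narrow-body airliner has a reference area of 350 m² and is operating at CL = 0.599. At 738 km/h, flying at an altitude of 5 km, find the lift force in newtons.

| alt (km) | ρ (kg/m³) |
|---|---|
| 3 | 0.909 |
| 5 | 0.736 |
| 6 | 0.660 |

At 5 km, from the table: ρ = 0.736 kg/m³.
Convert speed: v = 738 km/h ÷ 3.6 = 205 m/s.
L = ½ρv²S·CL = ½ × 0.736 × 205² × 350 × 0.599 = 3.24×10^6 N ≈ 3240 kN

L = 3.24×10^6 N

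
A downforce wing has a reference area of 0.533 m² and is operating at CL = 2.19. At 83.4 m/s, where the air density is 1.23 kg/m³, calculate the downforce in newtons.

L = 4990 N

L = ½ρv²S·CL = ½ × 1.23 × 83.4² × 0.533 × 2.19 = 4990 N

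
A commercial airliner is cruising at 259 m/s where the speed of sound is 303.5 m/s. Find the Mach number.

M = 0.853

M = v/a = 259 / 303.5 = 0.853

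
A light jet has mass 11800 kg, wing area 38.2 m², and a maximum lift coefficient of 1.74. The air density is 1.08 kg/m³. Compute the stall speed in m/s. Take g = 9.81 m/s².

Weight W = mg = 11800 × 9.81 = 1.158×10^5 N.
V_stall = √(2W/(ρ·S·CL,max)) = √(2 × 1.158×10^5 / (1.08 × 38.2 × 1.74))
V_stall = √3225 = 56.8 m/s

V_stall = 56.8 m/s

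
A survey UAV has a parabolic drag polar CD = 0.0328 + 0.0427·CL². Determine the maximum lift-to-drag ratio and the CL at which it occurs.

(L/D)max = 13.4, at CL = 0.876

For CD = CD0 + K·CL², (L/D)max occurs at CL* = √(CD0/K) and equals 1/(2√(K·CD0)).
(L/D)max = 1/(2√(0.0427 × 0.0328)) = 1/(2 × 0.03742) = 13.4
CL* = √(0.0328/0.0427) = 0.876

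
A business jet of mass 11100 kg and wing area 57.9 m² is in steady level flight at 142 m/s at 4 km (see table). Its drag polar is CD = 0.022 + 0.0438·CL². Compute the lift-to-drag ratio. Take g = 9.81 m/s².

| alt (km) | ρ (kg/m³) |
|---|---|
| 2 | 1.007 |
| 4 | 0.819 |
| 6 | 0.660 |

L/D = 9.38

At 4 km, from the table: ρ = 0.819 kg/m³.
Weight W = mg = 11100 × 9.81 = 1.0889×10^5 N; in level flight L = W.
q = ½ρv² = ½ × 0.819 × 142² = 8257 Pa.
CL = 2W/(ρv²S) = 2×1.0889×10^5/(0.819×142²×57.9) = 0.2278.
CD = 0.022 + 0.0438 × 0.2278² = 0.02427.
L/D = CL/CD = 0.2278 / 0.02427 = 9.38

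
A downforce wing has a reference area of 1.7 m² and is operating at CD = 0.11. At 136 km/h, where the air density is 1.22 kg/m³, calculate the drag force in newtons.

Convert speed: v = 136 km/h ÷ 3.6 = 37.78 m/s.
Dynamic pressure q = ½ρv² = ½ × 1.22 × 37.78² = 870.6 Pa.
D = q·S·CD = 870.6 × 1.7 × 0.11 = 163 N

D = 163 N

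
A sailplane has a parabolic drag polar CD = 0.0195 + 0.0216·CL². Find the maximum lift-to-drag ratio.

(L/D)max = 24.4

For CD = CD0 + K·CL², (L/D)max occurs at CL* = √(CD0/K) and equals 1/(2√(K·CD0)).
(L/D)max = 1/(2√(0.0216 × 0.0195)) = 1/(2 × 0.02052) = 24.4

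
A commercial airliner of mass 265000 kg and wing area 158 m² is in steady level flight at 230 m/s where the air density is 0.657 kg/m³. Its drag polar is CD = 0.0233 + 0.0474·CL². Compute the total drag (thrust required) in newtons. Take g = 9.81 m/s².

D = 1.81×10^5 N

Level flight ⇒ L = W = m·g = 265000 × 9.81 = 2.5996×10^6 N.
q = ½ρv² = ½ × 0.657 × 230² = 17380 Pa.
CL = 2W/(ρv²S) = 2×2.5996×10^6/(0.657×230²×158) = 0.9468.
CD = 0.0233 + 0.0474 × 0.9468² = 0.06579.
D = q·S·CD = 17380 × 158 × 0.06579 = 1.806×10^5 N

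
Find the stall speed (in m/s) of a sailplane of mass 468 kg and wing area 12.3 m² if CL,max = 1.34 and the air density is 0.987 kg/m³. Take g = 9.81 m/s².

V_stall = 23.8 m/s

Weight W = mg = 468 × 9.81 = 4591 N.
From L = ½ρV²S·CL,max = W: V_stall = √(2W/(ρSCL,max)) = √(2·4591/(0.987·12.3·1.34))
V_stall = √564.4 = 23.8 m/s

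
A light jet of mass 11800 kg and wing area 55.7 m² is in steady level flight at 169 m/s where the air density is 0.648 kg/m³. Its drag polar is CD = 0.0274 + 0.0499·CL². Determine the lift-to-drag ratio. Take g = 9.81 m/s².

L/D = 7.51

Weight W = mg = 11800 × 9.81 = 1.1576×10^5 N; in level flight L = W.
q = ½ρv² = ½ × 0.648 × 169² = 9254 Pa.
CL = 2W/(ρv²S) = 2×1.1576×10^5/(0.648×169²×55.7) = 0.2246.
CD = 0.0274 + 0.0499 × 0.2246² = 0.02992.
L/D = CL/CD = 0.2246 / 0.02992 = 7.51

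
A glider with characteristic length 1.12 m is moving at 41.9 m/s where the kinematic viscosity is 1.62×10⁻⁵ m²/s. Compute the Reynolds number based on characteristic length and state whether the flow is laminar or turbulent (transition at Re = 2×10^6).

Re = 2.9×10^6 (turbulent)

Re = v·c/ν = 41.9 × 1.12 / (1.62×10⁻⁵) = 2.9×10^6
Since 2.9×10^6 > 2×10^6, the flow is turbulent.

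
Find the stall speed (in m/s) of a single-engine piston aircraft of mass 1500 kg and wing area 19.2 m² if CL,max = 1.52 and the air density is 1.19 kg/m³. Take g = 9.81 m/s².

Weight W = mg = 1500 × 9.81 = 14720 N.
V_stall = √(2W/(ρ·S·CL,max)) = √(2 × 14720 / (1.19 × 19.2 × 1.52))
V_stall = √847.4 = 29.1 m/s

V_stall = 29.1 m/s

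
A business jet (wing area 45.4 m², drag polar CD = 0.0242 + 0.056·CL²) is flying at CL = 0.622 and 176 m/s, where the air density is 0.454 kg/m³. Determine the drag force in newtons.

CD = 0.0242 + 0.056 × 0.622² = 0.04587
D = ½ρv²S·CD = ½ × 0.454 × 176² × 45.4 × 0.04587 = 14600 N

D = 14600 N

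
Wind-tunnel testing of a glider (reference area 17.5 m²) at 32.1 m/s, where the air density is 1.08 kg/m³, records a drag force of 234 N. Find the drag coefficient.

CD = 0.024

From D = ½ρv²S·CD, rearranging gives CD = 2D/(ρv²S).
CD = 2 × 234 / (1.08 × 32.1² × 17.5) = 0.024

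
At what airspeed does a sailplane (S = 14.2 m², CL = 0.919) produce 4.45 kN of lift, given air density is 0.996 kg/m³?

v = 26.2 m/s

L = ½ρv²S·CL ⇒ v = √(2L/(ρ·S·CL))
v = √(2 × 4450 / (0.996 × 14.2 × 0.919)) = √684.7 = 26.2 m/s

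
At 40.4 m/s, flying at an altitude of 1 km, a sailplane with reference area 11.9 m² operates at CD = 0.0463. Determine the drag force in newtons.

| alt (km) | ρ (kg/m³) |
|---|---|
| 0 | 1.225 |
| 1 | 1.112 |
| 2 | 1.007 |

At 1 km, from the table: ρ = 1.112 kg/m³.
D = ½ρv²S·CD = ½ × 1.112 × 40.4² × 11.9 × 0.0463 = 500 N

D = 500 N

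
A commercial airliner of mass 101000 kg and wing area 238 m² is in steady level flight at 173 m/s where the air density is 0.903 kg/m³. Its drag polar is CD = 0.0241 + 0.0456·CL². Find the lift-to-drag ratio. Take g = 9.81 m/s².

L/D = 10.8

Weight W = mg = 101000 × 9.81 = 9.9081×10^5 N; in level flight L = W.
Dynamic pressure q = 0.5 × 0.903 × 173² = 13510 Pa.
CL = W/(q·S) = 9.9081×10^5 / (13510 × 238) = 0.3081.
CD = 0.0241 + 0.0456 × 0.3081² = 0.02843.
L/D = CL/CD = 0.3081 / 0.02843 = 10.8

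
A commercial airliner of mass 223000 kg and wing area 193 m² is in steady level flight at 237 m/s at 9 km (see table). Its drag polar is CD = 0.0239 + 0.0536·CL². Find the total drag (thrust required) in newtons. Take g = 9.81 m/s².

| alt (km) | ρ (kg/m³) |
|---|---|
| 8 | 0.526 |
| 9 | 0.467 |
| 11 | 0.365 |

D = 1.62×10^5 N

At 9 km, from the table: ρ = 0.467 kg/m³.
Weight W = mg = 223000 × 9.81 = 2.1876×10^6 N; in level flight L = W.
Dynamic pressure q = 0.5 × 0.467 × 237² = 13120 Pa.
CL = W/(q·S) = 2.1876×10^6 / (13120 × 193) = 0.8642.
CD = 0.0239 + 0.0536 × 0.8642² = 0.06393.
D = q·S·CD = 13120 × 193 × 0.06393 = 1.618×10^5 N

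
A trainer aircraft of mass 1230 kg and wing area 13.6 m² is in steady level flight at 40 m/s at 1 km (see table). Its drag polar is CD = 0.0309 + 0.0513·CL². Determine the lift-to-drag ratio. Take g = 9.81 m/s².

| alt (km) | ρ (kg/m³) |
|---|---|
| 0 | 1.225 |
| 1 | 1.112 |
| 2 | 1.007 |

L/D = 12.2

At 1 km, from the table: ρ = 1.112 kg/m³.
Level flight ⇒ L = W = m·g = 1230 × 9.81 = 12066 N.
Dynamic pressure q = 0.5 × 1.112 × 40² = 889.6 Pa.
Required CL = L/(qS) = 12066/(889.6·13.6) = 0.9973.
CD = 0.0309 + 0.0513 × 0.9973² = 0.08193.
L/D = CL/CD = 0.9973 / 0.08193 = 12.2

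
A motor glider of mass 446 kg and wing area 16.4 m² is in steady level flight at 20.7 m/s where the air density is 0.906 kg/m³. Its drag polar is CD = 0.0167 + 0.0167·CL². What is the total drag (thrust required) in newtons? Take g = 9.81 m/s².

D = 154 N

Level flight ⇒ L = W = m·g = 446 × 9.81 = 4375.3 N.
Dynamic pressure q = 0.5 × 0.906 × 20.7² = 194.1 Pa.
CL = W/(q·S) = 4375.3 / (194.1 × 16.4) = 1.374.
CD = 0.0167 + 0.0167 × 1.374² = 0.04825.
D = q·S·CD = 194.1 × 16.4 × 0.04825 = 153.6 N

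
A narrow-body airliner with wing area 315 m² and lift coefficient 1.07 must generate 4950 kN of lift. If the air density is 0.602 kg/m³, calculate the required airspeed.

v = 221 m/s

L = ½ρv²S·CL ⇒ v = √(2L/(ρ·S·CL))
v = √(2 × 4.95×10^6 / (0.602 × 315 × 1.07)) = √48790 = 221 m/s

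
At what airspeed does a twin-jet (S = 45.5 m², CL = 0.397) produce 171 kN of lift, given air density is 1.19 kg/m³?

L = ½ρv²S·CL ⇒ v = √(2L/(ρ·S·CL))
v = √(2 × 1.71×10^5 / (1.19 × 45.5 × 0.397)) = √15910 = 126 m/s

v = 126 m/s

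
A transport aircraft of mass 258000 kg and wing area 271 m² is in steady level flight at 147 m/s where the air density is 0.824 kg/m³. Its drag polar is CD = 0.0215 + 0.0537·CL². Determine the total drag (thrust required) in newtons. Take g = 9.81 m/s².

Level flight ⇒ L = W = m·g = 258000 × 9.81 = 2.531×10^6 N.
q = ½ρv² = ½ × 0.824 × 147² = 8903 Pa.
CL = 2W/(ρv²S) = 2×2.531×10^6/(0.824×147²×271) = 1.049.
CD = 0.0215 + 0.0537 × 1.049² = 0.08059.
D = q·S·CD = 8903 × 271 × 0.08059 = 1.945×10^5 N

D = 1.94×10^5 N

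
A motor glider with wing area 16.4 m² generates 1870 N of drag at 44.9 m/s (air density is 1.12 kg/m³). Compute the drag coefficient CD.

CD = 0.101

From D = ½ρv²S·CD, rearranging gives CD = 2D/(ρv²S).
CD = 2 × 1870 / (1.12 × 44.9² × 16.4) = 0.101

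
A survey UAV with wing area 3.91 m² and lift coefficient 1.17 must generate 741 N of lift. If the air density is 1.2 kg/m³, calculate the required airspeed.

L = ½ρv²S·CL ⇒ v = √(2L/(ρ·S·CL))
v = √(2 × 741 / (1.2 × 3.91 × 1.17)) = √270 = 16.4 m/s

v = 16.4 m/s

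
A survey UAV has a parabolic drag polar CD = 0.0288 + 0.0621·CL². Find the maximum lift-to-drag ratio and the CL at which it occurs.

(L/D)max = 11.8, at CL = 0.681

For CD = CD0 + K·CL², (L/D)max occurs at CL* = √(CD0/K) and equals 1/(2√(K·CD0)).
(L/D)max = 1/(2√(0.0621 × 0.0288)) = 1/(2 × 0.04229) = 11.8
CL* = √(0.0288/0.0621) = 0.681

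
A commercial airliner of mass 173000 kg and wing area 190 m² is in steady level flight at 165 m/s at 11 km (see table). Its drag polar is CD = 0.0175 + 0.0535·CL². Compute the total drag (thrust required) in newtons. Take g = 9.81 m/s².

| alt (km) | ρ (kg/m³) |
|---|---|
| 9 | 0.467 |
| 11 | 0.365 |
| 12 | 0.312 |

D = 1.8×10^5 N

At 11 km, from the table: ρ = 0.365 kg/m³.
Level flight ⇒ L = W = m·g = 173000 × 9.81 = 1.6971×10^6 N.
Dynamic pressure q = 0.5 × 0.365 × 165² = 4969 Pa.
Required CL = L/(qS) = 1.6971×10^6/(4969·190) = 1.798.
CD = 0.0175 + 0.0535 × 1.798² = 0.1904.
D = q·S·CD = 4969 × 190 × 0.1904 = 1.798×10^5 N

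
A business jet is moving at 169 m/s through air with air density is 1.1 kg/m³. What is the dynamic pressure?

q = 15700 Pa

q = ½ρv² = ½ × 1.1 × 169² = 15700 Pa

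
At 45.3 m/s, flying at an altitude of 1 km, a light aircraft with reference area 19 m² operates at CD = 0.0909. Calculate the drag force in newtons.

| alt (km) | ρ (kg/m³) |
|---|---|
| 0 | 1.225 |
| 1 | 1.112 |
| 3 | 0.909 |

At 1 km, from the table: ρ = 1.112 kg/m³.
Dynamic pressure q = ½ρv² = ½ × 1.112 × 45.3² = 1141 Pa.
D = q·S·CD = 1141 × 19 × 0.0909 = 1970 N

D = 1970 N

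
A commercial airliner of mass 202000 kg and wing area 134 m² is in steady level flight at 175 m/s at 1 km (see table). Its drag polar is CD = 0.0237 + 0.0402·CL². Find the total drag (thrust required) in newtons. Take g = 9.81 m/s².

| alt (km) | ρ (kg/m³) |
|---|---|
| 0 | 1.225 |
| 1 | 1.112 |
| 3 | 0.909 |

At 1 km, from the table: ρ = 1.112 kg/m³.
Level flight ⇒ L = W = m·g = 202000 × 9.81 = 1.9816×10^6 N.
q = ½ρv² = ½ × 1.112 × 175² = 17030 Pa.
CL = 2W/(ρv²S) = 2×1.9816×10^6/(1.112×175²×134) = 0.8685.
CD = 0.0237 + 0.0402 × 0.8685² = 0.05402.
D = q·S·CD = 17030 × 134 × 0.05402 = 1.233×10^5 N

D = 1.23×10^5 N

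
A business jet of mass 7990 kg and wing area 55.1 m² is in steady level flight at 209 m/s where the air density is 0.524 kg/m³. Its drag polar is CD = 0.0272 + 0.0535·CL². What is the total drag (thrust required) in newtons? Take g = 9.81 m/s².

D = 17700 N

Weight W = mg = 7990 × 9.81 = 78382 N; in level flight L = W.
Dynamic pressure q = 0.5 × 0.524 × 209² = 11440 Pa.
CL = 2W/(ρv²S) = 2×78382/(0.524×209²×55.1) = 0.1243.
CD = 0.0272 + 0.0535 × 0.1243² = 0.02803.
D = q·S·CD = 11440 × 55.1 × 0.02803 = 17670 N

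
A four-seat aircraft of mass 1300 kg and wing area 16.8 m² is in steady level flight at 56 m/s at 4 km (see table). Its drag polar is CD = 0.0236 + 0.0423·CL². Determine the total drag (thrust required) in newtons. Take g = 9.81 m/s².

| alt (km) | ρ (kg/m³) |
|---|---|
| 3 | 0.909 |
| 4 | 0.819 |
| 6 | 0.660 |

At 4 km, from the table: ρ = 0.819 kg/m³.
Weight W = mg = 1300 × 9.81 = 12753 N; in level flight L = W.
q = ½ρv² = ½ × 0.819 × 56² = 1284 Pa.
Required CL = L/(qS) = 12753/(1284·16.8) = 0.5911.
CD = 0.0236 + 0.0423 × 0.5911² = 0.03838.
D = q·S·CD = 1284 × 16.8 × 0.03838 = 828 N

D = 828 N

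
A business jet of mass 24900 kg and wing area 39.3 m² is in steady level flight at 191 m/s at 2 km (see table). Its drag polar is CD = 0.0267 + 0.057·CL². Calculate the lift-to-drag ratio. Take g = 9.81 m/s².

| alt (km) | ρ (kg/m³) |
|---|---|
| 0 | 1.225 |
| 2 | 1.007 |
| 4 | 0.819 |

L/D = 10.2

At 2 km, from the table: ρ = 1.007 kg/m³.
In steady level flight, lift balances weight: W = mg = 24900 × 9.81 = 2.4427×10^5 N.
q = ½ρv² = ½ × 1.007 × 191² = 18370 Pa.
CL = 2W/(ρv²S) = 2×2.4427×10^5/(1.007×191²×39.3) = 0.3384.
CD = 0.0267 + 0.057 × 0.3384² = 0.03323.
L/D = CL/CD = 0.3384 / 0.03323 = 10.2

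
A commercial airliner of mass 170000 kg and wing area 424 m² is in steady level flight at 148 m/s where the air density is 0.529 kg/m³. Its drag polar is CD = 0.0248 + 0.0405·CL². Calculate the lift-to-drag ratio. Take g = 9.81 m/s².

L/D = 15.6

In steady level flight, lift balances weight: W = mg = 170000 × 9.81 = 1.6677×10^6 N.
q = ½ρv² = ½ × 0.529 × 148² = 5794 Pa.
CL = 2W/(ρv²S) = 2×1.6677×10^6/(0.529×148²×424) = 0.6789.
CD = 0.0248 + 0.0405 × 0.6789² = 0.04347.
L/D = CL/CD = 0.6789 / 0.04347 = 15.6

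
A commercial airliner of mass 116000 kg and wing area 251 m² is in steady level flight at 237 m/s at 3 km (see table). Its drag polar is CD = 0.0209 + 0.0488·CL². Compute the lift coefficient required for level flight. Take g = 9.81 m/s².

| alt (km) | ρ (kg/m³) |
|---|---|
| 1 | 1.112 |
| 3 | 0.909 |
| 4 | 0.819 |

At 3 km, from the table: ρ = 0.909 kg/m³.
Weight W = mg = 116000 × 9.81 = 1.138×10^6 N; in level flight L = W.
q = ½ρv² = ½ × 0.909 × 237² = 25530 Pa.
Required CL = L/(qS) = 1.138×10^6/(25530·251) = 0.1776.

CL = 0.178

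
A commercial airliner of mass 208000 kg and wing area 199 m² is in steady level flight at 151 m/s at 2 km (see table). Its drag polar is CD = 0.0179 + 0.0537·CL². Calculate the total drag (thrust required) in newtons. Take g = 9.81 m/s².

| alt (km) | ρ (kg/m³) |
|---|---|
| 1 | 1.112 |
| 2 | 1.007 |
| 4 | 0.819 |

D = 1.39×10^5 N

At 2 km, from the table: ρ = 1.007 kg/m³.
In steady level flight, lift balances weight: W = mg = 208000 × 9.81 = 2.0405×10^6 N.
Dynamic pressure q = 0.5 × 1.007 × 151² = 11480 Pa.
CL = W/(q·S) = 2.0405×10^6 / (11480 × 199) = 0.8932.
CD = 0.0179 + 0.0537 × 0.8932² = 0.06074.
D = q·S·CD = 11480 × 199 × 0.06074 = 1.388×10^5 N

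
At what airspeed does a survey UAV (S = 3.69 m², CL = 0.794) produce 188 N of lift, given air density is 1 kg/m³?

L = ½ρv²S·CL ⇒ v = √(2L/(ρ·S·CL))
v = √(2 × 188 / (1 × 3.69 × 0.794)) = √128.3 = 11.3 m/s

v = 11.3 m/s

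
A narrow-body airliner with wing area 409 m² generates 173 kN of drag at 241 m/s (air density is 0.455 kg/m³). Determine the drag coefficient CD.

From D = ½ρv²S·CD, rearranging gives CD = 2D/(ρv²S).
CD = 2 × 1.73×10^5 / (0.455 × 241² × 409) = 0.032

CD = 0.032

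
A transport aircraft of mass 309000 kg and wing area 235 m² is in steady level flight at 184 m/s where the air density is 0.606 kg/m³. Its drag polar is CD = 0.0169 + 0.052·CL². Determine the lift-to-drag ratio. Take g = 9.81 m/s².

L/D = 12.7

Weight W = mg = 309000 × 9.81 = 3.0313×10^6 N; in level flight L = W.
Dynamic pressure q = 0.5 × 0.606 × 184² = 10260 Pa.
CL = W/(q·S) = 3.0313×10^6 / (10260 × 235) = 1.257.
CD = 0.0169 + 0.052 × 1.257² = 0.09912.
L/D = CL/CD = 1.257 / 0.09912 = 12.7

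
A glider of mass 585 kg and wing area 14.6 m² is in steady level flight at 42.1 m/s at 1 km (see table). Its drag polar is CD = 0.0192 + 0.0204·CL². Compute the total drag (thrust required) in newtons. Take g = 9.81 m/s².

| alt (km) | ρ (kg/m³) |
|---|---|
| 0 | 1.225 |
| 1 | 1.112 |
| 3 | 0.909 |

At 1 km, from the table: ρ = 1.112 kg/m³.
Weight W = mg = 585 × 9.81 = 5738.9 N; in level flight L = W.
Dynamic pressure q = 0.5 × 1.112 × 42.1² = 985.5 Pa.
CL = 2W/(ρv²S) = 2×5738.9/(1.112×42.1²×14.6) = 0.3989.
CD = 0.0192 + 0.0204 × 0.3989² = 0.02245.
D = q·S·CD = 985.5 × 14.6 × 0.02245 = 322.9 N

D = 323 N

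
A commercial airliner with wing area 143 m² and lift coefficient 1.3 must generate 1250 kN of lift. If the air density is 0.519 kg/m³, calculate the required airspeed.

L = ½ρv²S·CL ⇒ v = √(2L/(ρ·S·CL))
v = √(2 × 1.25×10^6 / (0.519 × 143 × 1.3)) = √25910 = 161 m/s

v = 161 m/s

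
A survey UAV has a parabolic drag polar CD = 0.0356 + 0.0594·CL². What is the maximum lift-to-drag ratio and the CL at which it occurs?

For CD = CD0 + K·CL², (L/D)max occurs at CL* = √(CD0/K) and equals 1/(2√(K·CD0)).
(L/D)max = 1/(2√(0.0594 × 0.0356)) = 1/(2 × 0.04599) = 10.9
CL* = √(0.0356/0.0594) = 0.774

(L/D)max = 10.9, at CL = 0.774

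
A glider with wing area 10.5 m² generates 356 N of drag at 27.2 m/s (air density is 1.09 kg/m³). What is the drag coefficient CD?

CD = 0.0841

From D = ½ρv²S·CD, rearranging gives CD = 2D/(ρv²S).
CD = 2 × 356 / (1.09 × 27.2² × 10.5) = 0.0841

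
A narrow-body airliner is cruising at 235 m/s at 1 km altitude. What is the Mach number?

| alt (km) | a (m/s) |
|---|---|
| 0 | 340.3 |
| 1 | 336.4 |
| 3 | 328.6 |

M = 0.699

At 1 km, from the table: a = 336.4 m/s.
M = v/a = 235 / 336.4 = 0.699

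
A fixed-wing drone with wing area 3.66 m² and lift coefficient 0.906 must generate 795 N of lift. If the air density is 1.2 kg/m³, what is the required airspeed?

L = ½ρv²S·CL ⇒ v = √(2L/(ρ·S·CL))
v = √(2 × 795 / (1.2 × 3.66 × 0.906)) = √399.6 = 20 m/s

v = 20 m/s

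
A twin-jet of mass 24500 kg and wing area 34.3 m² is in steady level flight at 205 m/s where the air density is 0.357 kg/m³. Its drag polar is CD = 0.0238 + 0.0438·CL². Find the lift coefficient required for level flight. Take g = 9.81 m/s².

In steady level flight, lift balances weight: W = mg = 24500 × 9.81 = 2.4034×10^5 N.
q = ½ρv² = ½ × 0.357 × 205² = 7501 Pa.
Required CL = L/(qS) = 2.4034×10^5/(7501·34.3) = 0.9341.

CL = 0.934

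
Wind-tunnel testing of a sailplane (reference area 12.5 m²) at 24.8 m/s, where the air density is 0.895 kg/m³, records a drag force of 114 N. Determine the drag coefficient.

CD = 0.0331

From D = ½ρv²S·CD, rearranging gives CD = 2D/(ρv²S).
CD = 2 × 114 / (0.895 × 24.8² × 12.5) = 0.0331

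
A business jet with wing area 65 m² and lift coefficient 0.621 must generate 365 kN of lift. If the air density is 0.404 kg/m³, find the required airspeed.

v = 212 m/s

L = ½ρv²S·CL ⇒ v = √(2L/(ρ·S·CL))
v = √(2 × 3.65×10^5 / (0.404 × 65 × 0.621)) = √44760 = 212 m/s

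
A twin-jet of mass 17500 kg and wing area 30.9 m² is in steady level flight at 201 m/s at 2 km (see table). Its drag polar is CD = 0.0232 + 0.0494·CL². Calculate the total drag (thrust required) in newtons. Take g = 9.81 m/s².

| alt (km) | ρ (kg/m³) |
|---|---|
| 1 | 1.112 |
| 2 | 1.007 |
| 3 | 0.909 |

At 2 km, from the table: ρ = 1.007 kg/m³.
Weight W = mg = 17500 × 9.81 = 1.7168×10^5 N; in level flight L = W.
Dynamic pressure q = 0.5 × 1.007 × 201² = 20340 Pa.
Required CL = L/(qS) = 1.7168×10^5/(20340·30.9) = 0.2731.
CD = 0.0232 + 0.0494 × 0.2731² = 0.02689.
D = q·S·CD = 20340 × 30.9 × 0.02689 = 16900 N

D = 16900 N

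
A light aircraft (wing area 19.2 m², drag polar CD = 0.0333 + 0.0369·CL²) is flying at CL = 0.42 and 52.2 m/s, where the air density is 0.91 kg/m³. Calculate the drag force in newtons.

CD = 0.0333 + 0.0369 × 0.42² = 0.03981
D = ½ρv²S·CD = ½ × 0.91 × 52.2² × 19.2 × 0.03981 = 948 N

D = 948 N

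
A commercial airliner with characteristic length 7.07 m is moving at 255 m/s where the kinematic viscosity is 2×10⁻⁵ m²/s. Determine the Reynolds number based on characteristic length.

Re = v·c/ν = 255 × 7.07 / (2×10⁻⁵) = 9.01×10^7

Re = 9.01×10^7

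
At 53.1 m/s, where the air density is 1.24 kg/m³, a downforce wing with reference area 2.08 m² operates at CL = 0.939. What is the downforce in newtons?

L = 3410 N

Dynamic pressure q = ½ρv² = ½ × 1.24 × 53.1² = 1748 Pa.
L = q·S·CL = 1748 × 2.08 × 0.939 = 3410 N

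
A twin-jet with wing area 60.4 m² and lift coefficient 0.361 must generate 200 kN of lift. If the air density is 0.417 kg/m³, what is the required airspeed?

L = ½ρv²S·CL ⇒ v = √(2L/(ρ·S·CL))
v = √(2 × 2×10^5 / (0.417 × 60.4 × 0.361)) = √43990 = 210 m/s

v = 210 m/s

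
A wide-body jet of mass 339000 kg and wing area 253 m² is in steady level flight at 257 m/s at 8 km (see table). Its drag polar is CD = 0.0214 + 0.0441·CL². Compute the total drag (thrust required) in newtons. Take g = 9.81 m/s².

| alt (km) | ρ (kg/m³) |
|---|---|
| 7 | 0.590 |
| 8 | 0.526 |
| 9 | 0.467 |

D = 2.05×10^5 N

At 8 km, from the table: ρ = 0.526 kg/m³.
Level flight ⇒ L = W = m·g = 339000 × 9.81 = 3.3256×10^6 N.
q = ½ρv² = ½ × 0.526 × 257² = 17370 Pa.
CL = W/(q·S) = 3.3256×10^6 / (17370 × 253) = 0.7567.
CD = 0.0214 + 0.0441 × 0.7567² = 0.04665.
D = q·S·CD = 17370 × 253 × 0.04665 = 2.05×10^5 N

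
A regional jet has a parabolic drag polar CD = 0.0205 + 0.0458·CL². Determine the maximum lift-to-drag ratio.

(L/D)max = 16.3

For CD = CD0 + K·CL², (L/D)max occurs at CL* = √(CD0/K) and equals 1/(2√(K·CD0)).
(L/D)max = 1/(2√(0.0458 × 0.0205)) = 1/(2 × 0.03064) = 16.3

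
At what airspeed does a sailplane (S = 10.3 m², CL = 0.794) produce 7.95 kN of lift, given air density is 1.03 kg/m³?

L = ½ρv²S·CL ⇒ v = √(2L/(ρ·S·CL))
v = √(2 × 7950 / (1.03 × 10.3 × 0.794)) = √1888 = 43.4 m/s

v = 43.4 m/s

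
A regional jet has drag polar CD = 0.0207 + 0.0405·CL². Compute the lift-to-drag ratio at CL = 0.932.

L/D = 16.7

CD = 0.0207 + 0.0405 × 0.932² = 0.05588
L/D = CL/CD = 0.932 / 0.05588 = 16.7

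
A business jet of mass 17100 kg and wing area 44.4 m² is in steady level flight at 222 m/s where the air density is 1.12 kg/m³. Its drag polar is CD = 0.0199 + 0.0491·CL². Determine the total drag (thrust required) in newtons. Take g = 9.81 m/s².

In steady level flight, lift balances weight: W = mg = 17100 × 9.81 = 1.6775×10^5 N.
Dynamic pressure q = 0.5 × 1.12 × 222² = 27600 Pa.
Required CL = L/(qS) = 1.6775×10^5/(27600·44.4) = 0.1369.
CD = 0.0199 + 0.0491 × 0.1369² = 0.02082.
D = q·S·CD = 27600 × 44.4 × 0.02082 = 25510 N

D = 25500 N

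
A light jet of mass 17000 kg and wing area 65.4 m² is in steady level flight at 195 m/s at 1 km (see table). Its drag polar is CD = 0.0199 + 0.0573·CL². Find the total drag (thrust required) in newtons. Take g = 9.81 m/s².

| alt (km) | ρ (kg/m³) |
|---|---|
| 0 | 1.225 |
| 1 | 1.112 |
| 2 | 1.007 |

At 1 km, from the table: ρ = 1.112 kg/m³.
In steady level flight, lift balances weight: W = mg = 17000 × 9.81 = 1.6677×10^5 N.
Dynamic pressure q = 0.5 × 1.112 × 195² = 21140 Pa.
Required CL = L/(qS) = 1.6677×10^5/(21140·65.4) = 0.1206.
CD = 0.0199 + 0.0573 × 0.1206² = 0.02073.
D = q·S·CD = 21140 × 65.4 × 0.02073 = 28670 N

D = 28700 N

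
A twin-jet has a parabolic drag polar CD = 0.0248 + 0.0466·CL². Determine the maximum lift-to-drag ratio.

For CD = CD0 + K·CL², (L/D)max occurs at CL* = √(CD0/K) and equals 1/(2√(K·CD0)).
(L/D)max = 1/(2√(0.0466 × 0.0248)) = 1/(2 × 0.034) = 14.7

(L/D)max = 14.7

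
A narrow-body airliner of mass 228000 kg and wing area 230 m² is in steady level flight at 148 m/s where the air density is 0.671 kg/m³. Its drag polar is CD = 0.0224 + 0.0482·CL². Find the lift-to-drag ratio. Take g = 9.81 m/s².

Weight W = mg = 228000 × 9.81 = 2.2367×10^6 N; in level flight L = W.
Dynamic pressure q = 0.5 × 0.671 × 148² = 7349 Pa.
CL = 2W/(ρv²S) = 2×2.2367×10^6/(0.671×148²×230) = 1.323.
CD = 0.0224 + 0.0482 × 1.323² = 0.1068.
L/D = CL/CD = 1.323 / 0.1068 = 12.4

L/D = 12.4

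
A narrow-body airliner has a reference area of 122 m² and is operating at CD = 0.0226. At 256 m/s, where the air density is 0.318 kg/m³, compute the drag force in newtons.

D = 28700 N

Dynamic pressure q = ½ρv² = ½ × 0.318 × 256² = 10420 Pa.
D = q·S·CD = 10420 × 122 × 0.0226 = 28700 N ≈ 28.7 kN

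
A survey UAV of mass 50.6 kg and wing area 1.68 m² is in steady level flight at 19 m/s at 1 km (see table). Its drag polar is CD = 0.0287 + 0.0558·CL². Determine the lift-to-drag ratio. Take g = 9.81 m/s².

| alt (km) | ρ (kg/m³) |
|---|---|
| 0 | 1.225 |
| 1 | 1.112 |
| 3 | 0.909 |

L/D = 9.84

At 1 km, from the table: ρ = 1.112 kg/m³.
Level flight ⇒ L = W = m·g = 50.6 × 9.81 = 496.39 N.
Dynamic pressure q = 0.5 × 1.112 × 19² = 200.7 Pa.
CL = W/(q·S) = 496.39 / (200.7 × 1.68) = 1.472.
CD = 0.0287 + 0.0558 × 1.472² = 0.1496.
L/D = CL/CD = 1.472 / 0.1496 = 9.84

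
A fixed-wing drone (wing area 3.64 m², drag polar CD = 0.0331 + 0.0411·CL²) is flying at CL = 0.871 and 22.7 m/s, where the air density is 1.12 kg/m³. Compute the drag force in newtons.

D = 67.5 N

CD = 0.0331 + 0.0411 × 0.871² = 0.06428
D = ½ρv²S·CD = ½ × 1.12 × 22.7² × 3.64 × 0.06428 = 67.5 N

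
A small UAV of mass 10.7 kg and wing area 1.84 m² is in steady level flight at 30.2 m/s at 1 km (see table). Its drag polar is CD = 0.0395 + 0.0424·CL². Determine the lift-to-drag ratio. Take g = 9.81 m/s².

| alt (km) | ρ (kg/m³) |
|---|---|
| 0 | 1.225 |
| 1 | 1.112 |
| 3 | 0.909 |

L/D = 2.81

At 1 km, from the table: ρ = 1.112 kg/m³.
In steady level flight, lift balances weight: W = mg = 10.7 × 9.81 = 104.97 N.
Dynamic pressure q = 0.5 × 1.112 × 30.2² = 507.1 Pa.
CL = 2W/(ρv²S) = 2×104.97/(1.112×30.2²×1.84) = 0.1125.
CD = 0.0395 + 0.0424 × 0.1125² = 0.04004.
L/D = CL/CD = 0.1125 / 0.04004 = 2.81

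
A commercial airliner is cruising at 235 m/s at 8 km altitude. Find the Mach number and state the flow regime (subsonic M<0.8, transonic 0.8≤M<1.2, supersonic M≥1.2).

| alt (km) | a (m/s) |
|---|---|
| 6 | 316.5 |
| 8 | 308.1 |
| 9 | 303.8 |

M = 0.763 (subsonic)

At 8 km, from the table: a = 308.1 m/s.
M = v/a = 235 / 308.1 = 0.763
M = 0.763 → subsonic.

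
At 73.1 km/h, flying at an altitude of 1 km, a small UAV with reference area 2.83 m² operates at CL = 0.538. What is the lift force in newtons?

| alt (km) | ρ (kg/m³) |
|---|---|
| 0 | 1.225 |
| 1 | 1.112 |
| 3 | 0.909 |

L = 349 N

At 1 km, from the table: ρ = 1.112 kg/m³.
Convert speed: v = 73.1 km/h ÷ 3.6 = 20.31 m/s.
L = ½ρv²S·CL = ½ × 1.112 × 20.31² × 2.83 × 0.538 = 349 N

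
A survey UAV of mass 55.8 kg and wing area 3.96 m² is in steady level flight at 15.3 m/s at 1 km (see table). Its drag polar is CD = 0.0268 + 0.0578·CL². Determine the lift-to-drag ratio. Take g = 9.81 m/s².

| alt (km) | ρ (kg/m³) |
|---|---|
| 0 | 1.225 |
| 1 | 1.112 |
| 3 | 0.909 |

L/D = 11.5

At 1 km, from the table: ρ = 1.112 kg/m³.
Level flight ⇒ L = W = m·g = 55.8 × 9.81 = 547.4 N.
q = ½ρv² = ½ × 1.112 × 15.3² = 130.2 Pa.
Required CL = L/(qS) = 547.4/(130.2·3.96) = 1.062.
CD = 0.0268 + 0.0578 × 1.062² = 0.092.
L/D = CL/CD = 1.062 / 0.092 = 11.5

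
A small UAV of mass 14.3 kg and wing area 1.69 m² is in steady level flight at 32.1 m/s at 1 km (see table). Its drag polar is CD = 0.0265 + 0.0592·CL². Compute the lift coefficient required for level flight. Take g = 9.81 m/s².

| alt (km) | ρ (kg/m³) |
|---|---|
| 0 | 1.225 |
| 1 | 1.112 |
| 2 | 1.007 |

At 1 km, from the table: ρ = 1.112 kg/m³.
In steady level flight, lift balances weight: W = mg = 14.3 × 9.81 = 140.28 N.
Dynamic pressure q = 0.5 × 1.112 × 32.1² = 572.9 Pa.
CL = W/(q·S) = 140.28 / (572.9 × 1.69) = 0.1449.

CL = 0.145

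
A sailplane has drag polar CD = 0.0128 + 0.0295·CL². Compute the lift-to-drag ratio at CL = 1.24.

CD = 0.0128 + 0.0295 × 1.24² = 0.05816
L/D = CL/CD = 1.24 / 0.05816 = 21.3

L/D = 21.3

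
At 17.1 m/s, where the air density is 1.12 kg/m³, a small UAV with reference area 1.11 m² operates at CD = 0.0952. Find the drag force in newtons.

D = 17.3 N

D = ½ρv²S·CD = ½ × 1.12 × 17.1² × 1.11 × 0.0952 = 17.3 N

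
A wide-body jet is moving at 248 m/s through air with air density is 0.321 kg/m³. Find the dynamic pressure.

q = ½ρv² = ½ × 0.321 × 248² = 9870 Pa

q = 9870 Pa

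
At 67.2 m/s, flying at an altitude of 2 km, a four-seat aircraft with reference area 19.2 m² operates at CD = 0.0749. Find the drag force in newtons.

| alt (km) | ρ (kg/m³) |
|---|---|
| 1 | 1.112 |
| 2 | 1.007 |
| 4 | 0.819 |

At 2 km, from the table: ρ = 1.007 kg/m³.
D = ½ρv²S·CD = ½ × 1.007 × 67.2² × 19.2 × 0.0749 = 3270 N

D = 3270 N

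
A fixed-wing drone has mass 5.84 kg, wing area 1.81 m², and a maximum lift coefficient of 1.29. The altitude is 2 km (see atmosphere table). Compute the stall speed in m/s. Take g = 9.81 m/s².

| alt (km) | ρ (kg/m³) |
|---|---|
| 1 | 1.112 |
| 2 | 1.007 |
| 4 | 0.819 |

V_stall = 6.98 m/s

At 2 km, from the table: ρ = 1.007 kg/m³.
At stall, lift equals weight: L = W = m·g = 5.84 × 9.81 = 57.29 N.
V_stall = √(2W/(ρ·S·CL,max)) = √(2 × 57.29 / (1.007 × 1.81 × 1.29))
V_stall = √48.73 = 6.98 m/s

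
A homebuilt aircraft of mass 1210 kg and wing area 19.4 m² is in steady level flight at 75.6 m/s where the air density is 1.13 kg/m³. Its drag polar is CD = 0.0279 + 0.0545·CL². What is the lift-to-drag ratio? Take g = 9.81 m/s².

L/D = 6.35

Weight W = mg = 1210 × 9.81 = 11870 N; in level flight L = W.
Dynamic pressure q = 0.5 × 1.13 × 75.6² = 3229 Pa.
CL = 2W/(ρv²S) = 2×11870/(1.13×75.6²×19.4) = 0.1895.
CD = 0.0279 + 0.0545 × 0.1895² = 0.02986.
L/D = CL/CD = 0.1895 / 0.02986 = 6.35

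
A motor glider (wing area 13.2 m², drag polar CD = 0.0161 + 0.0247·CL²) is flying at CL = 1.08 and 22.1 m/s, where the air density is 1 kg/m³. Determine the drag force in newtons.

D = 145 N

CD = 0.0161 + 0.0247 × 1.08² = 0.04491
D = ½ρv²S·CD = ½ × 1 × 22.1² × 13.2 × 0.04491 = 145 N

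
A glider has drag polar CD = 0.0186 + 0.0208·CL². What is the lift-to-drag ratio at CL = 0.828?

L/D = 25.2

CD = 0.0186 + 0.0208 × 0.828² = 0.03286
L/D = CL/CD = 0.828 / 0.03286 = 25.2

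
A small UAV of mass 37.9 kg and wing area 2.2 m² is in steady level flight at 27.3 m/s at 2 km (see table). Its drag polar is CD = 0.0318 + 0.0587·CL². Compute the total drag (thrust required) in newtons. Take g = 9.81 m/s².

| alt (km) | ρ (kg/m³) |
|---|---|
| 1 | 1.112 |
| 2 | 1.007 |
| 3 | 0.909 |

D = 36.1 N

At 2 km, from the table: ρ = 1.007 kg/m³.
Level flight ⇒ L = W = m·g = 37.9 × 9.81 = 371.8 N.
q = ½ρv² = ½ × 1.007 × 27.3² = 375.3 Pa.
CL = 2W/(ρv²S) = 2×371.8/(1.007×27.3²×2.2) = 0.4504.
CD = 0.0318 + 0.0587 × 0.4504² = 0.04371.
D = q·S·CD = 375.3 × 2.2 × 0.04371 = 36.08 N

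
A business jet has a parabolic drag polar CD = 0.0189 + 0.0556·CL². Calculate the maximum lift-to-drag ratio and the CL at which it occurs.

(L/D)max = 15.4, at CL = 0.583

For CD = CD0 + K·CL², (L/D)max occurs at CL* = √(CD0/K) and equals 1/(2√(K·CD0)).
(L/D)max = 1/(2√(0.0556 × 0.0189)) = 1/(2 × 0.03242) = 15.4
CL* = √(0.0189/0.0556) = 0.583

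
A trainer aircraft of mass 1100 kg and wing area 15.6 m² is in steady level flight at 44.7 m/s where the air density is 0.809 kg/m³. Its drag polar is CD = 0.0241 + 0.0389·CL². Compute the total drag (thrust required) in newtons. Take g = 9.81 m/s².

Weight W = mg = 1100 × 9.81 = 10791 N; in level flight L = W.
q = ½ρv² = ½ × 0.809 × 44.7² = 808.2 Pa.
CL = W/(q·S) = 10791 / (808.2 × 15.6) = 0.8559.
CD = 0.0241 + 0.0389 × 0.8559² = 0.05259.
D = q·S·CD = 808.2 × 15.6 × 0.05259 = 663.1 N

D = 663 N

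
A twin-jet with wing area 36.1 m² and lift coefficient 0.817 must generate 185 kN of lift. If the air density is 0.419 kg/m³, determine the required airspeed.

v = 173 m/s

L = ½ρv²S·CL ⇒ v = √(2L/(ρ·S·CL))
v = √(2 × 1.85×10^5 / (0.419 × 36.1 × 0.817)) = √29940 = 173 m/s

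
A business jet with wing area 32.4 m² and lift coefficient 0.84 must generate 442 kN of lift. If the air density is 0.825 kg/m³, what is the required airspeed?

L = ½ρv²S·CL ⇒ v = √(2L/(ρ·S·CL))
v = √(2 × 4.42×10^5 / (0.825 × 32.4 × 0.84)) = √39370 = 198 m/s

v = 198 m/s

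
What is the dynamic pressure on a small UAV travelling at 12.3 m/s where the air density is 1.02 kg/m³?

q = ½ρv² = ½ × 1.02 × 12.3² = 77.2 Pa

q = 77.2 Pa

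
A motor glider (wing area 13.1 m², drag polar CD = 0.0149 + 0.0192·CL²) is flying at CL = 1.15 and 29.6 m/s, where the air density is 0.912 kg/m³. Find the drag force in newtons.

D = 211 N

CD = 0.0149 + 0.0192 × 1.15² = 0.04029
D = ½ρv²S·CD = ½ × 0.912 × 29.6² × 13.1 × 0.04029 = 211 N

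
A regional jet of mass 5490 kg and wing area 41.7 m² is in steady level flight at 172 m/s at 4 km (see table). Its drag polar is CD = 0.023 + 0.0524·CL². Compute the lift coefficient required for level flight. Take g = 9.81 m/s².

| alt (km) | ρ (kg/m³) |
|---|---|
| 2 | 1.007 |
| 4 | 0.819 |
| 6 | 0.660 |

CL = 0.107

At 4 km, from the table: ρ = 0.819 kg/m³.
In steady level flight, lift balances weight: W = mg = 5490 × 9.81 = 53857 N.
q = ½ρv² = ½ × 0.819 × 172² = 12110 Pa.
CL = W/(q·S) = 53857 / (12110 × 41.7) = 0.1066.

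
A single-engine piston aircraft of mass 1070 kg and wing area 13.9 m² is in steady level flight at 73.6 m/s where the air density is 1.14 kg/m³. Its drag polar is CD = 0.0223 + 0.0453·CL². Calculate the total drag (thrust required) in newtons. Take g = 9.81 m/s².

Weight W = mg = 1070 × 9.81 = 10497 N; in level flight L = W.
Dynamic pressure q = 0.5 × 1.14 × 73.6² = 3088 Pa.
CL = 2W/(ρv²S) = 2×10497/(1.14×73.6²×13.9) = 0.2446.
CD = 0.0223 + 0.0453 × 0.2446² = 0.02501.
D = q·S·CD = 3088 × 13.9 × 0.02501 = 1073 N

D = 1070 N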